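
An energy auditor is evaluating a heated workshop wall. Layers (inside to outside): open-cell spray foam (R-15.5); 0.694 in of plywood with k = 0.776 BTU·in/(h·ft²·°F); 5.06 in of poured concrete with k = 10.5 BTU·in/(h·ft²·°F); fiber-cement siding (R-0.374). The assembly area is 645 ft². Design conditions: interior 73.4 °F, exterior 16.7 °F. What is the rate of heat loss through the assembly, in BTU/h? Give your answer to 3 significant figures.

0.694/0.776 = 0.8943
5.06/10.5 = 0.4819
R_total = 15.5 + 0.8943 + 0.4819 + 0.374 = 17.25 ft²·°F·h/BTU
Q = A·ΔT/R = 645 × (73.4 − 16.7) / 17.25 = 2120 BTU/h

2120 BTU/h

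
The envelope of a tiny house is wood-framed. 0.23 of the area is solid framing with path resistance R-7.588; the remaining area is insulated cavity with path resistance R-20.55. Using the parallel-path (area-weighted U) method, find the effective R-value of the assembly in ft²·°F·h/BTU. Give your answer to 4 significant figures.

14.75 ft²·°F·h/BTU

U_eff = 0.77/20.55 + 0.23/7.588 = 0.03747 + 0.030311 = 0.067781
R_eff = 1/U_eff = 14.753 ft²·°F·h/BTU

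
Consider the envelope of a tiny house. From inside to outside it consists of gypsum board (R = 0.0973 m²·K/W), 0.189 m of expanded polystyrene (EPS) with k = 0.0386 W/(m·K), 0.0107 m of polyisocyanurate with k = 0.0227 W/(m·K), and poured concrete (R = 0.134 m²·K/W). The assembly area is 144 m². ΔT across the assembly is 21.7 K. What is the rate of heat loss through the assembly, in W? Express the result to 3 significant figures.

558 W

0.189/0.0386 = 4.896
0.0107/0.0227 = 0.4714
R_total = 0.0973 + 4.896 + 0.4714 + 0.134 = 5.599 m²·K/W
Q = A·ΔT/R = 144 × 21.7 / 5.599 = 558.1 W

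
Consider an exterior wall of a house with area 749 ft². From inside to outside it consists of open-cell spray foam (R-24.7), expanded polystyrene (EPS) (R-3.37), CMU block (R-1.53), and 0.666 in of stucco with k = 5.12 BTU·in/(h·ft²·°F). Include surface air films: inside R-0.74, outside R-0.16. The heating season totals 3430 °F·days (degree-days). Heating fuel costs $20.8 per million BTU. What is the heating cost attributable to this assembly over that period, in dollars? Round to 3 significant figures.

41.9 dollars

0.666/5.12 = 0.1301
R_total = 0.74 + 24.7 + 3.37 + 1.53 + 0.1301 + 0.16 = 30.63 ft²·°F·h/BTU
E = A × HDD × 24 / R = 749 × 3430 × 24 / 30.63 = 2013000 BTU
Cost = 2013000/10⁶ × 20.8 = $41.87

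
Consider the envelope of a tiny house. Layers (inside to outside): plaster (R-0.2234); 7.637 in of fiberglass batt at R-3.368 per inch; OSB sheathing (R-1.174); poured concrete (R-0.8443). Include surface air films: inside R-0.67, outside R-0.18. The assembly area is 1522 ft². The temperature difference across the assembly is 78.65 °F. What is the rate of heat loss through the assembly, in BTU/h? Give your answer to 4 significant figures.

4155 BTU/h

7.637 × 3.368 = 25.721
R_total = 0.67 + 0.2234 + 25.721 + 1.174 + 0.8443 + 0.18 = 28.813 ft²·°F·h/BTU
Q = A·ΔT/R = 1522 × 78.65 / 28.813 = 4154.5 BTU/h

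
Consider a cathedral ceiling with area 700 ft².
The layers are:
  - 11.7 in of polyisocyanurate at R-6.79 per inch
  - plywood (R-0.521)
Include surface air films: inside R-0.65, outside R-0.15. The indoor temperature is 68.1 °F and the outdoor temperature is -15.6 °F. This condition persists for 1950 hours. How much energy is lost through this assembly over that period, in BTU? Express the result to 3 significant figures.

11.7 × 6.79 = 79.44
R_total = 0.65 + 79.44 + 0.521 + 0.15 = 80.76 ft²·°F·h/BTU
Q = 700 × (68.1 − (-15.6)) / 80.76 = 725.4 BTU/h
E = 725.4 × 1950 = 1415000 BTU

1410000 BTU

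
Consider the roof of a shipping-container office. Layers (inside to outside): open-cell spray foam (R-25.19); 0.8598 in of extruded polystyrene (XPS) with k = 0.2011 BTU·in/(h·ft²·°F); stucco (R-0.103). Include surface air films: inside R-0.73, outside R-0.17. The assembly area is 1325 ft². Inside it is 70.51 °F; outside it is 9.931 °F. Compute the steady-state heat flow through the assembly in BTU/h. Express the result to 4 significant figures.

2634 BTU/h

0.8598/0.2011 = 4.2755
R_total = 0.73 + 25.19 + 4.2755 + 0.103 + 0.17 = 30.468 ft²·°F·h/BTU
Q = A·ΔT/R = 1325 × (70.51 − 9.931) / 30.468 = 2634.4 BTU/h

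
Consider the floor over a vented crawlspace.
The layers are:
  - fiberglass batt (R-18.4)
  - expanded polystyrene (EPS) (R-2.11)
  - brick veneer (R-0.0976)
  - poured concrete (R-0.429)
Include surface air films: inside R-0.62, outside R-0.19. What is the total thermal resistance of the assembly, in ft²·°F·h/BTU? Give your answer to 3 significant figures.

21.8 ft²·°F·h/BTU

R_total = 0.62 + 18.4 + 2.11 + 0.0976 + 0.429 + 0.19 = 21.85 ft²·°F·h/BTU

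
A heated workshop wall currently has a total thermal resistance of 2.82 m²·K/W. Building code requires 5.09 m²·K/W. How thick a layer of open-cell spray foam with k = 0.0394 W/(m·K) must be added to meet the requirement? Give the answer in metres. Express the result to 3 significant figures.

ΔR = 5.09 − 2.82 = 2.27 m²·K/W
L = ΔR × k = 2.27 × 0.0394 = 0.08944 m

0.0894 m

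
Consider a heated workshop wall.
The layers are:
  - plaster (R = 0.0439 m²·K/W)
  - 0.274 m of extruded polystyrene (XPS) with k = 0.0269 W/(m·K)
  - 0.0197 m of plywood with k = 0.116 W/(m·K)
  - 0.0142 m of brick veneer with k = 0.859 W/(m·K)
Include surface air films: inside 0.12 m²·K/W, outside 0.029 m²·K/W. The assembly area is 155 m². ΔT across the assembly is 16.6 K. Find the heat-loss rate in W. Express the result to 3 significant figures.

0.274/0.0269 = 10.19
0.0197/0.116 = 0.1698
0.0142/0.859 = 0.01653
R_total = 0.12 + 0.0439 + 10.19 + 0.1698 + 0.01653 + 0.029 = 10.57 m²·K/W
Q = A·ΔT/R = 155 × 16.6 / 10.57 = 243.5 W

244 W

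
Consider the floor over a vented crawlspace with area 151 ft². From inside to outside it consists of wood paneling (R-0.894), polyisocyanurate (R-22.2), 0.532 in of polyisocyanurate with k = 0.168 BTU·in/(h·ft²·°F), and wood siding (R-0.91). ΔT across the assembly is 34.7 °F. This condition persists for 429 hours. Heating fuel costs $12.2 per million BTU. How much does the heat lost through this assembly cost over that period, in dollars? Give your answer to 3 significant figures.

1.01 dollars

0.532/0.168 = 3.167
R_total = 0.894 + 22.2 + 3.167 + 0.91 = 27.17 ft²·°F·h/BTU
Q = 151 × 34.7 / 27.17 = 192.8 BTU/h
E = 192.8 × 429 = 82730 BTU
Cost = 82730/10⁶ × 12.2 = $1.009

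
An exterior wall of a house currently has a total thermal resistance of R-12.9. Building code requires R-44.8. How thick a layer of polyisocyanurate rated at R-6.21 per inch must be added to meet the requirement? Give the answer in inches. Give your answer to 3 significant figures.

5.14 in

ΔR = 44.8 − 12.9 = 31.9 ft²·°F·h/BTU
L = ΔR / (R/in) = 31.9/6.21 = 5.137 in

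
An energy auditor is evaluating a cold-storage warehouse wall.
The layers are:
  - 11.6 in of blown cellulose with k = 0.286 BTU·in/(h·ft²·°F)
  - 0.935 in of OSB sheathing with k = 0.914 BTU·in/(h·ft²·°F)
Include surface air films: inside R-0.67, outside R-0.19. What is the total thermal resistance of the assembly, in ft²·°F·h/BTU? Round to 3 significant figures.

42.4 ft²·°F·h/BTU

11.6/0.286 = 40.56
0.935/0.914 = 1.023
R_total = 0.67 + 40.56 + 1.023 + 0.19 = 42.44 ft²·°F·h/BTU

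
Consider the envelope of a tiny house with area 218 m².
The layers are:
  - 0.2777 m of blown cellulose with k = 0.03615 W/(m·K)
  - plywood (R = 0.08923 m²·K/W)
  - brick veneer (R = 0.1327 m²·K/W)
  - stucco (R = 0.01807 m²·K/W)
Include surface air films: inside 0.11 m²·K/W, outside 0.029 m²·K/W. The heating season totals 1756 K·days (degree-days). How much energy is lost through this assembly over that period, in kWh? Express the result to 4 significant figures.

1140 kWh

0.2777/0.03615 = 7.6819
R_total = 0.11 + 7.6819 + 0.08923 + 0.1327 + 0.01807 + 0.029 = 8.0609 m²·K/W
E = A × HDD × 24 / R / 1000 = 218 × 1756 × 24 / 8.0609 / 1000 = 1139.8 kWh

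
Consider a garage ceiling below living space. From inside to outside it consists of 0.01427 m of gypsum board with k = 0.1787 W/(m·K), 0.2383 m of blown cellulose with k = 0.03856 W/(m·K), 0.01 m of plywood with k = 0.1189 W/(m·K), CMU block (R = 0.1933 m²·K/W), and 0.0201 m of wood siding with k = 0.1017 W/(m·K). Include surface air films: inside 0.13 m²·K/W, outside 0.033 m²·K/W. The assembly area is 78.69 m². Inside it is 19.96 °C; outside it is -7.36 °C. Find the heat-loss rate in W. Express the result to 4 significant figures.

311.7 W

0.01427/0.1787 = 0.079855
0.2383/0.03856 = 6.18
0.01/0.1189 = 0.084104
0.0201/0.1017 = 0.19764
R_total = 0.13 + 0.079855 + 6.18 + 0.084104 + 0.1933 + 0.19764 + 0.033 = 6.8979 m²·K/W
Q = A·ΔT/R = 78.69 × (19.96 − (-7.36)) / 6.8979 = 311.66 W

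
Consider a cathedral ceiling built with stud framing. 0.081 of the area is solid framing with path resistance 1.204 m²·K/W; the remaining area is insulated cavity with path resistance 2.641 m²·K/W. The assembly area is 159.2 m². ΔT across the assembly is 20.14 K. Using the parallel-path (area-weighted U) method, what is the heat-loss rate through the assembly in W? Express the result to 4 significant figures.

U_eff = 0.919/2.641 + 0.081/1.204 = 0.34797 + 0.067276 = 0.41525
R_eff = 1/U_eff = 2.4082 m²·K/W
Q = 159.2 × 20.14 / 2.4082 = 1331.4 W

1331 W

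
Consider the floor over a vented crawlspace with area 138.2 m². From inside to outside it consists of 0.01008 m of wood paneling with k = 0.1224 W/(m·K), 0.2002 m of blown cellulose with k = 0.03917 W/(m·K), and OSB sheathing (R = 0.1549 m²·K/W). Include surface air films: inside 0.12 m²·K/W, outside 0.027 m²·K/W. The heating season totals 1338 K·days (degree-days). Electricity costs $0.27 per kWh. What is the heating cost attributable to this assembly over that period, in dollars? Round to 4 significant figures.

0.01008/0.1224 = 0.082353
0.2002/0.03917 = 5.1111
R_total = 0.12 + 0.082353 + 5.1111 + 0.1549 + 0.027 = 5.4953 m²·K/W
E = A × HDD × 24 / R / 1000 = 138.2 × 1338 × 24 / 5.4953 / 1000 = 807.58 kWh
Cost = 807.58 × 0.27 = $218.05

218.0 dollars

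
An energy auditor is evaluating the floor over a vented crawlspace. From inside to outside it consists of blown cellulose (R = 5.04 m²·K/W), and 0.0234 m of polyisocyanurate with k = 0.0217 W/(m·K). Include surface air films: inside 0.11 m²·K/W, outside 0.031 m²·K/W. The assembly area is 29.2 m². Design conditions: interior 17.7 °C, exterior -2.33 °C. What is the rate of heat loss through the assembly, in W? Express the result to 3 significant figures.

93.4 W

0.0234/0.0217 = 1.078
R_total = 0.11 + 5.04 + 1.078 + 0.031 = 6.259 m²·K/W
Q = A·ΔT/R = 29.2 × (17.7 − (-2.33)) / 6.259 = 93.44 W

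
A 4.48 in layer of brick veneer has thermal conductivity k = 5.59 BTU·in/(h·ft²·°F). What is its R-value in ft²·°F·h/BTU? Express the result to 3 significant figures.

R = L/k = 4.48/5.59 = 0.8014 ft²·°F·h/BTU

0.801 ft²·°F·h/BTU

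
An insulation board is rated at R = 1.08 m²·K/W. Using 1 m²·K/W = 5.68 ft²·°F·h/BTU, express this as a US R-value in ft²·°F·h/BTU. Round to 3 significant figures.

R_US = 1.08 × 5.68 = 6.134

6.13 ft²·°F·h/BTU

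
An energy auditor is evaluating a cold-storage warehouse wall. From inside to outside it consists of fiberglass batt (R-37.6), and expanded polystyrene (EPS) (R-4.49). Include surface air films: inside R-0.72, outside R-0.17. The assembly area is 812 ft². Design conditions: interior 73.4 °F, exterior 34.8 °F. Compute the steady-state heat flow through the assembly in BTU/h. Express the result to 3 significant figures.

729 BTU/h

R_total = 0.72 + 37.6 + 4.49 + 0.17 = 42.98 ft²·°F·h/BTU
Q = A·ΔT/R = 812 × (73.4 − 34.8) / 42.98 = 729.3 BTU/h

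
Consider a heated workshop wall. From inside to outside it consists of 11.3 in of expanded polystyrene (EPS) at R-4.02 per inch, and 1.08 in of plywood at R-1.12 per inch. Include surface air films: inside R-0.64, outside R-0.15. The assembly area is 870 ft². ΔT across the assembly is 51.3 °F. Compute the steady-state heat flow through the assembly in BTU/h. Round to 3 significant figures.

11.3 × 4.02 = 45.43
1.08 × 1.12 = 1.21
R_total = 0.64 + 45.43 + 1.21 + 0.15 = 47.43 ft²·°F·h/BTU
Q = A·ΔT/R = 870 × 51.3 / 47.43 = 941.1 BTU/h

941 BTU/h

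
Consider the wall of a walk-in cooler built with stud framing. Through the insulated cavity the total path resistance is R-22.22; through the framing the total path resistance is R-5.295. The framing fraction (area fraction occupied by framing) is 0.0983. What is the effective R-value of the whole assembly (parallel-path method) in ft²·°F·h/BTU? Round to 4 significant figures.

U_eff = 0.9017/22.22 + 0.0983/5.295 = 0.040581 + 0.018565 = 0.059145
R_eff = 1/U_eff = 16.908 ft²·°F·h/BTU

16.91 ft²·°F·h/BTU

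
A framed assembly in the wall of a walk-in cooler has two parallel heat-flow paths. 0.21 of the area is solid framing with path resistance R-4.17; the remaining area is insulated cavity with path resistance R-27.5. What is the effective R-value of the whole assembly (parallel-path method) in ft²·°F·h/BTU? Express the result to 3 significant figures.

U_eff = 0.79/27.5 + 0.21/4.17 = 0.02873 + 0.05036 = 0.07909
R_eff = 1/U_eff = 12.64 ft²·°F·h/BTU

12.6 ft²·°F·h/BTU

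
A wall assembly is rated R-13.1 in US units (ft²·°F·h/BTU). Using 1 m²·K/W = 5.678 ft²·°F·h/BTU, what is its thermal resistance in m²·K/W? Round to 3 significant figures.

R_SI = 13.1/5.678 = 2.307

2.31 m²·K/W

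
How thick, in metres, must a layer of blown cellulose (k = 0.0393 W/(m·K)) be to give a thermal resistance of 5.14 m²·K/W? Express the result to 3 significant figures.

L = R·k = 5.14 × 0.0393 = 0.202 m

0.202 m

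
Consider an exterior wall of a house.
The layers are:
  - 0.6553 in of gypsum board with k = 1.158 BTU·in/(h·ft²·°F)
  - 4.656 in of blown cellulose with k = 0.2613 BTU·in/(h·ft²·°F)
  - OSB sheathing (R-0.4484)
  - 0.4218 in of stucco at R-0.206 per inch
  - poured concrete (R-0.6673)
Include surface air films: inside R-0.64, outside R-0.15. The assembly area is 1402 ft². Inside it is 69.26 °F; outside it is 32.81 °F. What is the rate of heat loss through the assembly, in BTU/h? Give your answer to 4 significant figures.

2508 BTU/h

0.6553/1.158 = 0.56589
4.656/0.2613 = 17.819
0.4218 × 0.206 = 0.086891
R_total = 0.64 + 0.56589 + 17.819 + 0.4484 + 0.086891 + 0.6673 + 0.15 = 20.377 ft²·°F·h/BTU
Q = A·ΔT/R = 1402 × (69.26 − 32.81) / 20.377 = 2507.9 BTU/h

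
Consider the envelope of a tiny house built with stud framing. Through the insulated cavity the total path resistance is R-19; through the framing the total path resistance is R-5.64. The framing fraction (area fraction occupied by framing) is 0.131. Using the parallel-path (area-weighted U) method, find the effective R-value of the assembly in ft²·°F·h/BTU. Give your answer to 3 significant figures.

U_eff = 0.869/19 + 0.131/5.64 = 0.04574 + 0.02323 = 0.06896
R_eff = 1/U_eff = 14.5 ft²·°F·h/BTU

14.5 ft²·°F·h/BTU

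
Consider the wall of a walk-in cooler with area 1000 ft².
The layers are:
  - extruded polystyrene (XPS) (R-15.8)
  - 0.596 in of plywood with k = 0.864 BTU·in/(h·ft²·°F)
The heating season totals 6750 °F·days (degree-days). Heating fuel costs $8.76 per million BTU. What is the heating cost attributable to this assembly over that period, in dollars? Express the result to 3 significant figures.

86.1 dollars

0.596/0.864 = 0.6898
R_total = 15.8 + 0.6898 = 16.49 ft²·°F·h/BTU
E = A × HDD × 24 / R = 1000 × 6750 × 24 / 16.49 = 9824000 BTU
Cost = 9824000/10⁶ × 8.76 = $86.06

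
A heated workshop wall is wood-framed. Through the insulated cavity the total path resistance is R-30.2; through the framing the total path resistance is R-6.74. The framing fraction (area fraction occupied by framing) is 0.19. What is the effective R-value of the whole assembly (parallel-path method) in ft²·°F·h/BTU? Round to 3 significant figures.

U_eff = 0.81/30.2 + 0.19/6.74 = 0.02682 + 0.02819 = 0.05501
R_eff = 1/U_eff = 18.18 ft²·°F·h/BTU

18.2 ft²·°F·h/BTU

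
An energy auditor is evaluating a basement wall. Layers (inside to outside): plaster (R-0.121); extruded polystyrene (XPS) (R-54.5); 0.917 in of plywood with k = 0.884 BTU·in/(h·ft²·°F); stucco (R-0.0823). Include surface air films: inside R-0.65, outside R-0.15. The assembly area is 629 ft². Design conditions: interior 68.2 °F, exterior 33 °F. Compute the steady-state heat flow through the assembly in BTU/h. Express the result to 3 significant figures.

0.917/0.884 = 1.037
R_total = 0.65 + 0.121 + 54.5 + 1.037 + 0.0823 + 0.15 = 56.54 ft²·°F·h/BTU
Q = A·ΔT/R = 629 × (68.2 − 33) / 56.54 = 391.6 BTU/h

392 BTU/h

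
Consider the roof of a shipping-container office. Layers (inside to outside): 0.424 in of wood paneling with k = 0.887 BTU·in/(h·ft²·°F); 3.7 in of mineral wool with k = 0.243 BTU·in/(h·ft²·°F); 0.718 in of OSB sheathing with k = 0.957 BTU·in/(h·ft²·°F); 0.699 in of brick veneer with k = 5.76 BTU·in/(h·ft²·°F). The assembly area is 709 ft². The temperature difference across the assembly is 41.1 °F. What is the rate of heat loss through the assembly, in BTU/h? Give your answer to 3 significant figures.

1760 BTU/h

0.424/0.887 = 0.478
3.7/0.243 = 15.23
0.718/0.957 = 0.7503
0.699/5.76 = 0.1214
R_total = 0.478 + 15.23 + 0.7503 + 0.1214 = 16.58 ft²·°F·h/BTU
Q = A·ΔT/R = 709 × 41.1 / 16.58 = 1758 BTU/h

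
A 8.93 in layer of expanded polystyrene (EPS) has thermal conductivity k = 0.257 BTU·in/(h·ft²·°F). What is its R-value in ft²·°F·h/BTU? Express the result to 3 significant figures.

34.7 ft²·°F·h/BTU

R = L/k = 8.93/0.257 = 34.75 ft²·°F·h/BTU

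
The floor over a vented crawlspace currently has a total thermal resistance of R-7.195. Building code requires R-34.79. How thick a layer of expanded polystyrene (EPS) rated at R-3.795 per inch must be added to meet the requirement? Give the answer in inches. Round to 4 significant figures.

7.271 in

ΔR = 34.79 − 7.195 = 27.595 ft²·°F·h/BTU
L = ΔR / (R/in) = 27.595/3.795 = 7.2714 in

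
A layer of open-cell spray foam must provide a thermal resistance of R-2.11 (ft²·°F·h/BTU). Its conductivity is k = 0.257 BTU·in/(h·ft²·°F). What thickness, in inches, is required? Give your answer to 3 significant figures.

L = R × k = 2.11 × 0.257 = 0.5423 in

0.542 in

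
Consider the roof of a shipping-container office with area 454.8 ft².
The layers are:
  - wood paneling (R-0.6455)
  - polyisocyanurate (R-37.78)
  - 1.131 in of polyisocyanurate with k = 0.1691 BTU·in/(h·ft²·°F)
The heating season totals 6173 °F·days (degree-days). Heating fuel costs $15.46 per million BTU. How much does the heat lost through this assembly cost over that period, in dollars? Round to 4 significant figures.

1.131/0.1691 = 6.6884
R_total = 0.6455 + 37.78 + 6.6884 = 45.114 ft²·°F·h/BTU
E = A × HDD × 24 / R = 454.8 × 6173 × 24 / 45.114 = 1493500 BTU
Cost = 1493500/10⁶ × 15.46 = $23.09

23.09 dollars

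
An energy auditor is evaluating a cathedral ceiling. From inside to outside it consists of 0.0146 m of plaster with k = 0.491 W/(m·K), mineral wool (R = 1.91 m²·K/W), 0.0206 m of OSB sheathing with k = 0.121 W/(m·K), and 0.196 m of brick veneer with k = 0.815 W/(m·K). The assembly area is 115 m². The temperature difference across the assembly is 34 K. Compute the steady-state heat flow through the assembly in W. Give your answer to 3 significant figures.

0.0146/0.491 = 0.02974
0.0206/0.121 = 0.1702
0.196/0.815 = 0.2405
R_total = 0.02974 + 1.91 + 0.1702 + 0.2405 = 2.35 m²·K/W
Q = A·ΔT/R = 115 × 34 / 2.35 = 1663 W

1660 W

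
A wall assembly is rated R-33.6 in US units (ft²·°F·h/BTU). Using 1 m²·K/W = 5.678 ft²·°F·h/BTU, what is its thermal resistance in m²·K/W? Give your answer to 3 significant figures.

R_SI = 33.6/5.678 = 5.918

5.92 m²·K/W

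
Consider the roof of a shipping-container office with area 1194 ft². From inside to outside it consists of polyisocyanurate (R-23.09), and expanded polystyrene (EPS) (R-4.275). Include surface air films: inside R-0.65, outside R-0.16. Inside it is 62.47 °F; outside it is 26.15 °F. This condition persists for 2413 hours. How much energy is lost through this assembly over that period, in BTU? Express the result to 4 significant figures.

R_total = 0.65 + 23.09 + 4.275 + 0.16 = 28.175 ft²·°F·h/BTU
Q = 1194 × (62.47 − 26.15) / 28.175 = 1539.2 BTU/h
E = 1539.2 × 2413 = 3714000 BTU

3714000 BTU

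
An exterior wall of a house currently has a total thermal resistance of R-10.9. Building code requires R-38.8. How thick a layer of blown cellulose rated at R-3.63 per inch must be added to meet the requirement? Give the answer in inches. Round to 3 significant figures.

7.69 in

ΔR = 38.8 − 10.9 = 27.9 ft²·°F·h/BTU
L = ΔR / (R/in) = 27.9/3.63 = 7.686 in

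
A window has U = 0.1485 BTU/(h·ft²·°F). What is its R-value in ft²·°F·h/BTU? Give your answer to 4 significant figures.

R = 1/U = 1/0.1485 = 6.734

6.734 ft²·°F·h/BTU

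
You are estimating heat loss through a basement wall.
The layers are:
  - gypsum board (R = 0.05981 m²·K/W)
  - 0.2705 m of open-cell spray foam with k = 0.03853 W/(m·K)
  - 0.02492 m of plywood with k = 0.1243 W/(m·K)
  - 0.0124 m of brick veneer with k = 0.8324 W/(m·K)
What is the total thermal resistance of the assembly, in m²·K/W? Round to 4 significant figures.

7.296 m²·K/W

0.2705/0.03853 = 7.0205
0.02492/0.1243 = 0.20048
0.0124/0.8324 = 0.014897
R_total = 0.05981 + 7.0205 + 0.20048 + 0.014897 = 7.2957 m²·K/W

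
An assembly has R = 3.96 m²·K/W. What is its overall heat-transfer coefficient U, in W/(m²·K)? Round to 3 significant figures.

0.253 W/(m²·K)

U = 1/R = 1/3.96 = 0.2525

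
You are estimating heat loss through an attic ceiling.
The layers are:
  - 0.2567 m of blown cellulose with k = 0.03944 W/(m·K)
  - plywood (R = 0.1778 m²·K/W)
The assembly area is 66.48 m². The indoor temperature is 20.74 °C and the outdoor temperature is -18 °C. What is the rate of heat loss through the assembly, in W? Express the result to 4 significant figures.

385.2 W

0.2567/0.03944 = 6.5086
R_total = 6.5086 + 0.1778 = 6.6864 m²·K/W
Q = A·ΔT/R = 66.48 × (20.74 − (-18)) / 6.6864 = 385.17 W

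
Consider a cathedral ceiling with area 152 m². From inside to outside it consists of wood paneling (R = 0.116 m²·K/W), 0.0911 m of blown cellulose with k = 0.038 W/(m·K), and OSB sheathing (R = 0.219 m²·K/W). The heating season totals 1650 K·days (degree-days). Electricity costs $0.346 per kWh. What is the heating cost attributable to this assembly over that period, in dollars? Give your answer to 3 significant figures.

762 dollars

0.0911/0.038 = 2.397
R_total = 0.116 + 2.397 + 0.219 = 2.732 m²·K/W
E = A × HDD × 24 / R / 1000 = 152 × 1650 × 24 / 2.732 / 1000 = 2203 kWh
Cost = 2203 × 0.346 = $762.2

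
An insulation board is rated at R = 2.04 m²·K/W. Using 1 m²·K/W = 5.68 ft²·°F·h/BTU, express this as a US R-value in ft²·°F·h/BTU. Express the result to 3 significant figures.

R_US = 2.04 × 5.68 = 11.59

11.6 ft²·°F·h/BTU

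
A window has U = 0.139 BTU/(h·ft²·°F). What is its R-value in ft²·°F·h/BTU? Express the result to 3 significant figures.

R = 1/U = 1/0.139 = 7.194

7.19 ft²·°F·h/BTU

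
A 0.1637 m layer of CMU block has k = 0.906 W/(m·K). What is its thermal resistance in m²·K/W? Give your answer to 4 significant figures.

R = L/k = 0.1637/0.906 = 0.18068 m²·K/W

0.1807 m²·K/W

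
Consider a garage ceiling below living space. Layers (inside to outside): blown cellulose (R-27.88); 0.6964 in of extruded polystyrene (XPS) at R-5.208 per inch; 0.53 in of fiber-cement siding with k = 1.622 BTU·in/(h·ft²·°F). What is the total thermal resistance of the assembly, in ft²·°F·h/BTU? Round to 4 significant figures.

0.6964 × 5.208 = 3.6269
0.53/1.622 = 0.32676
R_total = 27.88 + 3.6269 + 0.32676 = 31.834 ft²·°F·h/BTU

31.83 ft²·°F·h/BTU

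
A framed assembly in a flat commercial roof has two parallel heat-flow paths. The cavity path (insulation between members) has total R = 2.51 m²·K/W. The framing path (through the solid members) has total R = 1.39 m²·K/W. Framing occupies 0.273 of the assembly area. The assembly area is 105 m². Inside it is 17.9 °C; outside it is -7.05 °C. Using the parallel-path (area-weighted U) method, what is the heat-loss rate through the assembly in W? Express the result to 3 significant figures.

1270 W

U_eff = 0.727/2.51 + 0.273/1.39 = 0.2896 + 0.1964 = 0.486
R_eff = 1/U_eff = 2.057 m²·K/W
Q = 105 × (17.9 − (-7.05)) / 2.057 = 1273 W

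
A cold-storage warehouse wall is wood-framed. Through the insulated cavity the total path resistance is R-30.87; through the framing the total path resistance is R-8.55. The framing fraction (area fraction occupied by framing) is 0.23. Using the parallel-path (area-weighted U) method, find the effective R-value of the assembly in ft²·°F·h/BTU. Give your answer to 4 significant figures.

19.29 ft²·°F·h/BTU

U_eff = 0.77/30.87 + 0.23/8.55 = 0.024943 + 0.026901 = 0.051844
R_eff = 1/U_eff = 19.289 ft²·°F·h/BTU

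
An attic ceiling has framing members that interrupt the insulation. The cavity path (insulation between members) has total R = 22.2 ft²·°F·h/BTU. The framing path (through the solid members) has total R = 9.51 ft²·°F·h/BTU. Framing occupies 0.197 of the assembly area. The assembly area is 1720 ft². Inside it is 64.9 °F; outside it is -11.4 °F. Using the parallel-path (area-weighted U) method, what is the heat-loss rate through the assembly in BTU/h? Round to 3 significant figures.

7470 BTU/h

U_eff = 0.803/22.2 + 0.197/9.51 = 0.03617 + 0.02072 = 0.05689
R_eff = 1/U_eff = 17.58 ft²·°F·h/BTU
Q = 1720 × (64.9 − (-11.4)) / 17.58 = 7466 BTU/h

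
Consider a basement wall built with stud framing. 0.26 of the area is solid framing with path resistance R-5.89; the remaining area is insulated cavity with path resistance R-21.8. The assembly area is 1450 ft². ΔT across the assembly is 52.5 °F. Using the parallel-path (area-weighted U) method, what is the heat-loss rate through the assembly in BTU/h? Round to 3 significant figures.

U_eff = 0.74/21.8 + 0.26/5.89 = 0.03394 + 0.04414 = 0.07809
R_eff = 1/U_eff = 12.81 ft²·°F·h/BTU
Q = 1450 × 52.5 / 12.81 = 5944 BTU/h

5940 BTU/h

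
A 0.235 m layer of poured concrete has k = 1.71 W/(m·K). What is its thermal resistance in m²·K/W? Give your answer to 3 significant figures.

0.137 m²·K/W

R = L/k = 0.235/1.71 = 0.1374 m²·K/W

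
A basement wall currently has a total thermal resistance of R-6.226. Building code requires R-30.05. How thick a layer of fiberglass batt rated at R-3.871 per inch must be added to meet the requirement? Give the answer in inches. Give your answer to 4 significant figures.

6.154 in

ΔR = 30.05 − 6.226 = 23.824 ft²·°F·h/BTU
L = ΔR / (R/in) = 23.824/3.871 = 6.1545 in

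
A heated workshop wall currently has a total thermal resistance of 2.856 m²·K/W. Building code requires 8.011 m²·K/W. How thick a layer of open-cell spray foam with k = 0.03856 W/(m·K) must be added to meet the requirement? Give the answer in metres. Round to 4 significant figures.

0.1988 m

ΔR = 8.011 − 2.856 = 5.155 m²·K/W
L = ΔR × k = 5.155 × 0.03856 = 0.19878 m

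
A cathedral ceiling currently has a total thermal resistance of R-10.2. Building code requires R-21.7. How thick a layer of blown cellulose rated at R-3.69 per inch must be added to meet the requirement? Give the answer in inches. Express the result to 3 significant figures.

ΔR = 21.7 − 10.2 = 11.5 ft²·°F·h/BTU
L = ΔR / (R/in) = 11.5/3.69 = 3.117 in

3.12 in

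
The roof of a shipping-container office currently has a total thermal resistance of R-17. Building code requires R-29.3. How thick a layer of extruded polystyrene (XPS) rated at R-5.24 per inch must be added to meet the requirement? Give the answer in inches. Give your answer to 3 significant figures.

ΔR = 29.3 − 17 = 12.3 ft²·°F·h/BTU
L = ΔR / (R/in) = 12.3/5.24 = 2.347 in

2.35 in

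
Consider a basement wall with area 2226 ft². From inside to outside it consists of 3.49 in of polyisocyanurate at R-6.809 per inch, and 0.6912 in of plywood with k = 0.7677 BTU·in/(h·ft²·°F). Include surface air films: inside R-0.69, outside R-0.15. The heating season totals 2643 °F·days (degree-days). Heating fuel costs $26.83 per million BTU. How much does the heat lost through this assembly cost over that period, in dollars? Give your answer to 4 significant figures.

3.49 × 6.809 = 23.763
0.6912/0.7677 = 0.90035
R_total = 0.69 + 23.763 + 0.90035 + 0.15 = 25.504 ft²·°F·h/BTU
E = A × HDD × 24 / R = 2226 × 2643 × 24 / 25.504 = 5536400 BTU
Cost = 5536400/10⁶ × 26.83 = $148.54

148.5 dollars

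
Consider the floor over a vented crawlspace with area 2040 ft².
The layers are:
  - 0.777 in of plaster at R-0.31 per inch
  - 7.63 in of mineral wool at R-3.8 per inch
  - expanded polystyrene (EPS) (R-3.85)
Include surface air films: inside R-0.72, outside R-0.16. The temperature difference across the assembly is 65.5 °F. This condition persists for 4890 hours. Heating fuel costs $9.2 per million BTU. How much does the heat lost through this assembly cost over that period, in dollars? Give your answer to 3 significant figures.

177 dollars

0.777 × 0.31 = 0.2409
7.63 × 3.8 = 28.99
R_total = 0.72 + 0.2409 + 28.99 + 3.85 + 0.16 = 33.96 ft²·°F·h/BTU
Q = 2040 × 65.5 / 33.96 = 3934 BTU/h
E = 3934 × 4890 = 19240000 BTU
Cost = 19240000/10⁶ × 9.2 = $177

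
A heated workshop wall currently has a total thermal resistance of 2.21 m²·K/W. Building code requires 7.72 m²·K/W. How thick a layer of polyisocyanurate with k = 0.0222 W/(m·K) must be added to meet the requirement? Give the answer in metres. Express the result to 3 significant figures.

ΔR = 7.72 − 2.21 = 5.51 m²·K/W
L = ΔR × k = 5.51 × 0.0222 = 0.1223 m

0.122 m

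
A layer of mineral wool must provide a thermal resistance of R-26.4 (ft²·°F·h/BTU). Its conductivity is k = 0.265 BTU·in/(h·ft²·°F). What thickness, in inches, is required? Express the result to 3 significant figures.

L = R × k = 26.4 × 0.265 = 6.996 in

7.00 in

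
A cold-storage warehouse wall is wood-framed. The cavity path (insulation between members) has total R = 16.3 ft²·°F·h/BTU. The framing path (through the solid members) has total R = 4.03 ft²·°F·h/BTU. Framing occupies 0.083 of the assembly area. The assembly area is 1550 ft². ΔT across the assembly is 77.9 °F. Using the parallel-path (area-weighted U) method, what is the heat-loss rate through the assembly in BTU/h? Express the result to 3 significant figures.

9280 BTU/h

U_eff = 0.917/16.3 + 0.083/4.03 = 0.05626 + 0.0206 = 0.07685
R_eff = 1/U_eff = 13.01 ft²·°F·h/BTU
Q = 1550 × 77.9 / 13.01 = 9280 BTU/h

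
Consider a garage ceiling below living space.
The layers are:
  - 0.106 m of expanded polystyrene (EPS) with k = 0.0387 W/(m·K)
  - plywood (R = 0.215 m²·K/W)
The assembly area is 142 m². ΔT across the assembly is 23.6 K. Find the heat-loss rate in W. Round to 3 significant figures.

0.106/0.0387 = 2.739
R_total = 2.739 + 0.215 = 2.954 m²·K/W
Q = A·ΔT/R = 142 × 23.6 / 2.954 = 1134 W

1130 W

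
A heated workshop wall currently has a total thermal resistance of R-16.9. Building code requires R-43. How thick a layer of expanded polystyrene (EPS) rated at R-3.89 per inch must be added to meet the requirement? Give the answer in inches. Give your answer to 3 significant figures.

6.71 in

ΔR = 43 − 16.9 = 26.1 ft²·°F·h/BTU
L = ΔR / (R/in) = 26.1/3.89 = 6.71 in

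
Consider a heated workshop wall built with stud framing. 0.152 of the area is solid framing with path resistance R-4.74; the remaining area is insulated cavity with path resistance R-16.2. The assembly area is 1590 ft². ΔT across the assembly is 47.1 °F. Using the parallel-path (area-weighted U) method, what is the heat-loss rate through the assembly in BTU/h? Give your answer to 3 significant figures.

6320 BTU/h

U_eff = 0.848/16.2 + 0.152/4.74 = 0.05235 + 0.03207 = 0.08441
R_eff = 1/U_eff = 11.85 ft²·°F·h/BTU
Q = 1590 × 47.1 / 11.85 = 6322 BTU/h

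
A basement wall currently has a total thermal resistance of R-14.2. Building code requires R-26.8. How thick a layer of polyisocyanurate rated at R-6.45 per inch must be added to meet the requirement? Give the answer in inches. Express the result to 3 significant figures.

ΔR = 26.8 − 14.2 = 12.6 ft²·°F·h/BTU
L = ΔR / (R/in) = 12.6/6.45 = 1.953 in

1.95 in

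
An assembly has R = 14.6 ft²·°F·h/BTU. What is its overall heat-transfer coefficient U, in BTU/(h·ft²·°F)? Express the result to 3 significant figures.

0.0685 BTU/(h·ft²·°F)

U = 1/R = 1/14.6 = 0.06849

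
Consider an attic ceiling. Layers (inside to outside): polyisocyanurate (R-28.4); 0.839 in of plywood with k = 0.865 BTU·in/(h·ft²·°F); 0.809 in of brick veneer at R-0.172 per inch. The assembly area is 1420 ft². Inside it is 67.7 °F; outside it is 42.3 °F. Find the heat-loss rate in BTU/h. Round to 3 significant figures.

0.839/0.865 = 0.9699
0.809 × 0.172 = 0.1391
R_total = 28.4 + 0.9699 + 0.1391 = 29.51 ft²·°F·h/BTU
Q = A·ΔT/R = 1420 × (67.7 − 42.3) / 29.51 = 1222 BTU/h

1220 BTU/h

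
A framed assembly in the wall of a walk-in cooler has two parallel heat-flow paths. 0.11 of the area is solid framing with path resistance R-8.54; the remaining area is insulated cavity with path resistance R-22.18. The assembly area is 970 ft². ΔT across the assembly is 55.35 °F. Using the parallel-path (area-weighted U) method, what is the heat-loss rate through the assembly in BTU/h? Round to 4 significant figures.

2846 BTU/h

U_eff = 0.89/22.18 + 0.11/8.54 = 0.040126 + 0.012881 = 0.053007
R_eff = 1/U_eff = 18.866 ft²·°F·h/BTU
Q = 970 × 55.35 / 18.866 = 2845.9 BTU/h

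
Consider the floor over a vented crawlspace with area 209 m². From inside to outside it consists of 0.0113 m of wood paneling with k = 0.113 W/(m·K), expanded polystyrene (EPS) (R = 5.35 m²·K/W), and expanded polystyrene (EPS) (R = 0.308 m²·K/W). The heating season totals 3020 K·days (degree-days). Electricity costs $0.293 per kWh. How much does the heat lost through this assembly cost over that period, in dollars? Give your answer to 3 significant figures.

771 dollars

0.0113/0.113 = 0.1
R_total = 0.1 + 5.35 + 0.308 = 5.758 m²·K/W
E = A × HDD × 24 / R / 1000 = 209 × 3020 × 24 / 5.758 / 1000 = 2631 kWh
Cost = 2631 × 0.293 = $770.8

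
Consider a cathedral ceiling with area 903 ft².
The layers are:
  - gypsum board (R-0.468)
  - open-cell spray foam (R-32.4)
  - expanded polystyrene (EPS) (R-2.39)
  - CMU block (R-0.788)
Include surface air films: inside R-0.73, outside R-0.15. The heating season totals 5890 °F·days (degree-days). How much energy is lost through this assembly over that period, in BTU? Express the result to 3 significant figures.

3460000 BTU

R_total = 0.73 + 0.468 + 32.4 + 2.39 + 0.788 + 0.15 = 36.93 ft²·°F·h/BTU
E = A × HDD × 24 / R = 903 × 5890 × 24 / 36.93 = 3457000 BTU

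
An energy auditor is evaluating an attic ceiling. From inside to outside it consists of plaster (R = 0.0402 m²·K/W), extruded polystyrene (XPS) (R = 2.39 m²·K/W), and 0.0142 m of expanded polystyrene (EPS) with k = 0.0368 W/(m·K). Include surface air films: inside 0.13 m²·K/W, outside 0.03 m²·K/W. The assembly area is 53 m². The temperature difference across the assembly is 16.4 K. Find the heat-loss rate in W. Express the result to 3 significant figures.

0.0142/0.0368 = 0.3859
R_total = 0.13 + 0.0402 + 2.39 + 0.3859 + 0.03 = 2.976 m²·K/W
Q = A·ΔT/R = 53 × 16.4 / 2.976 = 292.1 W

292 W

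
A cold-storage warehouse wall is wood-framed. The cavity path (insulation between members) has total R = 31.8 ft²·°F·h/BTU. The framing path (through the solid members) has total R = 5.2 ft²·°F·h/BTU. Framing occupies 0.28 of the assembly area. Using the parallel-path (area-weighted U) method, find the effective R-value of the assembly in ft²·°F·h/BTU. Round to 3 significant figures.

U_eff = 0.72/31.8 + 0.28/5.2 = 0.02264 + 0.05385 = 0.07649
R_eff = 1/U_eff = 13.07 ft²·°F·h/BTU

13.1 ft²·°F·h/BTU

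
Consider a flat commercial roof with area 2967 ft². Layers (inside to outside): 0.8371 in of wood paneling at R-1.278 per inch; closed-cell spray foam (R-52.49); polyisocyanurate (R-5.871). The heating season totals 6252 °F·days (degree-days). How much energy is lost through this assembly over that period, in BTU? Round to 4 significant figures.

7491000 BTU

0.8371 × 1.278 = 1.0698
R_total = 1.0698 + 52.49 + 5.871 = 59.431 ft²·°F·h/BTU
E = A × HDD × 24 / R = 2967 × 6252 × 24 / 59.431 = 7490900 BTU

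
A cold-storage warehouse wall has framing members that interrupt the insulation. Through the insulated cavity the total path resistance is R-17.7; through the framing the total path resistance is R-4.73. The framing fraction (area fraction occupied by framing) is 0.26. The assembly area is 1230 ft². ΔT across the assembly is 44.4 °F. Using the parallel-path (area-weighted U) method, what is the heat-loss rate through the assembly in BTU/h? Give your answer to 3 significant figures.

5290 BTU/h

U_eff = 0.74/17.7 + 0.26/4.73 = 0.04181 + 0.05497 = 0.09678
R_eff = 1/U_eff = 10.33 ft²·°F·h/BTU
Q = 1230 × 44.4 / 10.33 = 5285 BTU/h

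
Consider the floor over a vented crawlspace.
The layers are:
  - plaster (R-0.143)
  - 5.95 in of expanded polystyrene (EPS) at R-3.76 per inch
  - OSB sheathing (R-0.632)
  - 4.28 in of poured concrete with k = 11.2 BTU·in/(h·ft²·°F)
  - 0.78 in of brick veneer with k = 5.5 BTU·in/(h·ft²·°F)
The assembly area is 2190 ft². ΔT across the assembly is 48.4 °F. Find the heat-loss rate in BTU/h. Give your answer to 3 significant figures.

5.95 × 3.76 = 22.37
4.28/11.2 = 0.3821
0.78/5.5 = 0.1418
R_total = 0.143 + 22.37 + 0.632 + 0.3821 + 0.1418 = 23.67 ft²·°F·h/BTU
Q = A·ΔT/R = 2190 × 48.4 / 23.67 = 4478 BTU/h

4480 BTU/h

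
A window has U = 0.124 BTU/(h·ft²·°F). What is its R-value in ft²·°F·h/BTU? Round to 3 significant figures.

R = 1/U = 1/0.124 = 8.065

8.06 ft²·°F·h/BTU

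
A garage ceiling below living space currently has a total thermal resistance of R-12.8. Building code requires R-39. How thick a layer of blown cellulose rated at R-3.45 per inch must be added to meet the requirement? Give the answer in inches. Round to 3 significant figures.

7.59 in

ΔR = 39 − 12.8 = 26.2 ft²·°F·h/BTU
L = ΔR / (R/in) = 26.2/3.45 = 7.594 in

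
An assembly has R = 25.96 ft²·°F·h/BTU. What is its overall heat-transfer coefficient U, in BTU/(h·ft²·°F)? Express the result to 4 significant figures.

U = 1/R = 1/25.96 = 0.038521

0.03852 BTU/(h·ft²·°F)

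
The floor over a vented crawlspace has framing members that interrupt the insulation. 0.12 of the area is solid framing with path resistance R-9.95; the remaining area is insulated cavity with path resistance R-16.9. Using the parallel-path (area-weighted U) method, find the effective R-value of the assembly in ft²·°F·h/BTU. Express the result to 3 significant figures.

U_eff = 0.88/16.9 + 0.12/9.95 = 0.05207 + 0.01206 = 0.06413
R_eff = 1/U_eff = 15.59 ft²·°F·h/BTU

15.6 ft²·°F·h/BTU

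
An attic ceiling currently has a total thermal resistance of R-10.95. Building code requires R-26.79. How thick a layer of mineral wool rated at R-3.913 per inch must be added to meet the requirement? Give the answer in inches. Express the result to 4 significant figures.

ΔR = 26.79 − 10.95 = 15.84 ft²·°F·h/BTU
L = ΔR / (R/in) = 15.84/3.913 = 4.048 in

4.048 in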